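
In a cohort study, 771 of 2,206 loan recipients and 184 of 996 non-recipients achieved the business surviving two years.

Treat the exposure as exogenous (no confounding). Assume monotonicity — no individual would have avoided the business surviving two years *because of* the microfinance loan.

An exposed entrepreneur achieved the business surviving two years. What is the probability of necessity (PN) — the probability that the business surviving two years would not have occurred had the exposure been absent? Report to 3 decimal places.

p₁ = P(outcome | exposed) = 771/2206 = 0.3495
p₀ = P(outcome | unexposed) = 184/996 = 0.18474
Under exogeneity and monotonicity, PN = (p₁ − p₀) / p₁.
PN = (0.3495 − 0.18474) / 0.3495 = 0.16476 / 0.3495 ≈ 0.4714

PN ≈ 0.471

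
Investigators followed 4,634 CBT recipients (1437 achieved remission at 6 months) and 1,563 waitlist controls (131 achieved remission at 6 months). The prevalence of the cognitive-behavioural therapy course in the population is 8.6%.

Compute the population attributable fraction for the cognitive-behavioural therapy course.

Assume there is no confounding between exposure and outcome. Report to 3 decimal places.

PAF ≈ 0.188

p₁ = P(outcome | exposed) = 1437/4634 = 0.3101
p₀ = P(outcome | unexposed) = 131/1563 = 0.083813
Overall risk P(Y=1) = π·p₁ + (1−π)·p₀ = 0.086×0.3101 + 0.914×0.083813 = 0.10327.
Under exogeneity, PAF = [P(Y=1) − p₀] / P(Y=1).
PAF = (0.10327 − 0.083813) / 0.10327 ≈ 0.1884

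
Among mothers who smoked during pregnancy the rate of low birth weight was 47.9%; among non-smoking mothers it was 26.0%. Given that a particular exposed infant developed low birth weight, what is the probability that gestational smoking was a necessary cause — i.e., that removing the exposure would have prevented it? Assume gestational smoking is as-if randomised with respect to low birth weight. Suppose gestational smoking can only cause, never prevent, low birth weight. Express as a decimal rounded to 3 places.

PN ≈ 0.457

p₁ = 0.479, p₀ = 0.26.
Under exogeneity and monotonicity, PN = (p₁ − p₀) / p₁.
PN = (0.479 − 0.26) / 0.479 = 0.219 / 0.479 ≈ 0.4572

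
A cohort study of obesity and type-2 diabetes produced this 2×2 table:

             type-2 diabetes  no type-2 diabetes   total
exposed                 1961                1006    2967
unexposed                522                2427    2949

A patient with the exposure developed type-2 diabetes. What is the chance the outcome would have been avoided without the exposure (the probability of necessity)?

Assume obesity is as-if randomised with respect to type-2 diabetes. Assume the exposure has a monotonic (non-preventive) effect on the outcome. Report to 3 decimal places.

p₁ = P(outcome | exposed) = 1961/2967 = 0.66094
p₀ = P(outcome | unexposed) = 522/2949 = 0.17701
Under exogeneity and monotonicity, PN = (p₁ − p₀)/p₁.
PN = (0.66094 − 0.17701) / 0.66094 ≈ 0.7322

PN ≈ 0.732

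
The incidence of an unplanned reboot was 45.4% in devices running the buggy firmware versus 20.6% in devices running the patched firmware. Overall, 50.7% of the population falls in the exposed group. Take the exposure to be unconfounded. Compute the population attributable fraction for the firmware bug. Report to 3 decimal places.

PAF ≈ 0.379

p₁ = 0.454, p₀ = 0.206.
Overall risk P(Y=1) = π·p₁ + (1−π)·p₀ = 0.507×0.454 + 0.493×0.206 = 0.33174.
Under exogeneity, PAF = [P(Y=1) − p₀] / P(Y=1).
PAF = (0.33174 − 0.206) / 0.33174 ≈ 0.3790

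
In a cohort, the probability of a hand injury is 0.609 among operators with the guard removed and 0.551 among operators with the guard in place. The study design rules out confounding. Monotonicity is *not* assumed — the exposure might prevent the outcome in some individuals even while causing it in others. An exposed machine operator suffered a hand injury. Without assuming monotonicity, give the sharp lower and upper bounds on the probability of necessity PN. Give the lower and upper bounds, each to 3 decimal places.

0.095 ≤ PN ≤ 0.737

Let p₁ = 0.609, p₀ = 0.551.
Under exogeneity alone the bounds on PN are max{0,(p₁−p₀)/p₁} ≤ PN ≤ min{1,(1−p₀)/p₁}.
  lower = (p₁ − p₀)/p₁ = 0.058 / 0.609 ≈ 0.0952
  upper = min{1, (1 − p₀)/p₁} = 0.449 / 0.609 ≈ 0.7373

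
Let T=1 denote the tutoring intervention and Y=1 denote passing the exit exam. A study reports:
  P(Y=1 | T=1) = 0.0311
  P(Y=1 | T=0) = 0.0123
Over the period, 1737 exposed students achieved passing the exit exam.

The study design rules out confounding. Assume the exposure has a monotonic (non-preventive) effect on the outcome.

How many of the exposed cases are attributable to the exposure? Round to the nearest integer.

Let p₁ = 0.0311, p₀ = 0.0123.
PN = (p₁ − p₀)/p₁ = (0.0311 − 0.0123) / 0.0311 ≈ 0.60450.
Attributable cases ≈ PN × (exposed cases) = 0.60450 × 1737 ≈ 1050.02.

about 1050 cases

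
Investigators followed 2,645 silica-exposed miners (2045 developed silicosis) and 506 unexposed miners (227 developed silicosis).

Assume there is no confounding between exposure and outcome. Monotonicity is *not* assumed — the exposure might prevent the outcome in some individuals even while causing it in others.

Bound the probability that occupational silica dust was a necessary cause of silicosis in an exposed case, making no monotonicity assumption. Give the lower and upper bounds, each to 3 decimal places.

p₁ = P(outcome | exposed) = 2045/2645 = 0.77316
p₀ = P(outcome | unexposed) = 227/506 = 0.44862
Under exogeneity alone the bounds on PN are max{0,(p₁−p₀)/p₁} ≤ PN ≤ min{1,(1−p₀)/p₁}.
  lower = (p₁ − p₀)/p₁ = 0.32454 / 0.77316 ≈ 0.4198
  upper = min{1, (1 − p₀)/p₁} = 0.55138 / 0.77316 ≈ 0.7132

0.420 ≤ PN ≤ 0.713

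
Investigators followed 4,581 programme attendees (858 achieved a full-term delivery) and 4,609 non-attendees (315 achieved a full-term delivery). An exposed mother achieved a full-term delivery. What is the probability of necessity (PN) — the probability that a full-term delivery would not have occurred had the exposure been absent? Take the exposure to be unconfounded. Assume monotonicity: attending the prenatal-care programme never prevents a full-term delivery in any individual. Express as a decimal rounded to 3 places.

PN ≈ 0.635

p₁ = P(outcome | exposed) = 858/4581 = 0.1873
p₀ = P(outcome | unexposed) = 315/4609 = 0.068345
Under exogeneity and monotonicity, PN = (p₁ − p₀) / p₁.
PN = (0.1873 − 0.068345) / 0.1873 = 0.11895 / 0.1873 ≈ 0.6351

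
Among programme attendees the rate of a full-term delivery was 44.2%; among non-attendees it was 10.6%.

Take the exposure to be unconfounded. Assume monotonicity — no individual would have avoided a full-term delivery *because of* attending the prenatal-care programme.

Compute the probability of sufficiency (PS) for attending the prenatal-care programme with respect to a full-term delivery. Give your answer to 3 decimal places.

p₁ = 0.442, p₀ = 0.106.
Under exogeneity and monotonicity, PS = (p₁ − p₀) / (1 − p₀).
PS = (0.442 − 0.106) / (1 − 0.106) = 0.336 / 0.894 ≈ 0.3758

PS ≈ 0.376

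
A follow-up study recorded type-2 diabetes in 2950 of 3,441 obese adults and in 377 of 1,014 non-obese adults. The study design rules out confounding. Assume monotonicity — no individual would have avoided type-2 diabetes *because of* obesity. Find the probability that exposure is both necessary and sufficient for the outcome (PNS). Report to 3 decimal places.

PNS ≈ 0.486

p₁ = P(outcome | exposed) = 2950/3441 = 0.85731
p₀ = P(outcome | unexposed) = 377/1014 = 0.37179
Under exogeneity and monotonicity, PNS = p₁ − p₀.
PNS = 0.85731 − 0.37179 = 0.48551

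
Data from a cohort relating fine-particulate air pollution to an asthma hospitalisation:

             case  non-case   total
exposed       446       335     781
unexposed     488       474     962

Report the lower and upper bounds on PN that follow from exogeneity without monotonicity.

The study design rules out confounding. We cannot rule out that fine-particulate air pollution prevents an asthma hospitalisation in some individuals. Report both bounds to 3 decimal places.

p₁ = P(outcome | exposed) = 446/781 = 0.57106
p₀ = P(outcome | unexposed) = 488/962 = 0.50728
Under exogeneity alone the bounds on PN are max{0,(p₁−p₀)/p₁} ≤ PN ≤ min{1,(1−p₀)/p₁}.
  lower = (p₁ − p₀)/p₁ = 0.063786 / 0.57106 ≈ 0.1117
  upper = min{1, (1 − p₀)/p₁} = 0.49272 / 0.57106 ≈ 0.8628

0.112 ≤ PN ≤ 0.863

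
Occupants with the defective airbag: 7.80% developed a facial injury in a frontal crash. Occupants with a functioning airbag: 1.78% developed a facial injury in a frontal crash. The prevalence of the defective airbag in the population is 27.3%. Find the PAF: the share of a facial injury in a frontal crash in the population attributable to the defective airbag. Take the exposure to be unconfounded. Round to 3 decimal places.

p₁ = 0.078, p₀ = 0.0178.
Overall risk P(Y=1) = π·p₁ + (1−π)·p₀ = 0.273×0.078 + 0.727×0.0178 = 0.034235.
Under exogeneity, PAF = [P(Y=1) − p₀] / P(Y=1).
PAF = (0.034235 − 0.0178) / 0.034235 ≈ 0.4801

PAF ≈ 0.480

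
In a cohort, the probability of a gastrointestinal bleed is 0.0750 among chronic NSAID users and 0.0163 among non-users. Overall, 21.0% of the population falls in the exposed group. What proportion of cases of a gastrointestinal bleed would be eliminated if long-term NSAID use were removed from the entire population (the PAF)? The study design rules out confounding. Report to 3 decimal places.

PAF ≈ 0.431

Let p₁ = 0.075, p₀ = 0.0163.
Overall risk P(Y=1) = π·p₁ + (1−π)·p₀ = 0.21×0.075 + 0.79×0.0163 = 0.028627.
Under exogeneity, PAF = [P(Y=1) − p₀] / P(Y=1).
PAF = (0.028627 − 0.0163) / 0.028627 ≈ 0.4306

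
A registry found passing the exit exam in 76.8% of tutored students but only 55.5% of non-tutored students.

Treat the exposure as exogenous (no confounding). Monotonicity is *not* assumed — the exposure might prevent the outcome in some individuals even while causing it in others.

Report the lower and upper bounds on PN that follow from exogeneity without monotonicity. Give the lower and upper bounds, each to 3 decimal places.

0.277 ≤ PN ≤ 0.579

p₁ = 0.768, p₀ = 0.555.
Under exogeneity alone the bounds on PN are max{0,(p₁−p₀)/p₁} ≤ PN ≤ min{1,(1−p₀)/p₁}.
  lower = (p₁ − p₀)/p₁ = 0.213 / 0.768 ≈ 0.2773
  upper = min{1, (1 − p₀)/p₁} = 0.445 / 0.768 ≈ 0.5794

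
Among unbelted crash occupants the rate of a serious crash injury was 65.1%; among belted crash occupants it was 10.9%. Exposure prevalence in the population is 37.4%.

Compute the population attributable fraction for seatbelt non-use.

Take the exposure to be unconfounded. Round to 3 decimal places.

p₁ = 0.651, p₀ = 0.109.
Overall risk P(Y=1) = π·p₁ + (1−π)·p₀ = 0.374×0.651 + 0.626×0.109 = 0.31171.
Under exogeneity, PAF = [P(Y=1) − p₀] / P(Y=1).
PAF = (0.31171 − 0.109) / 0.31171 ≈ 0.6503

PAF ≈ 0.650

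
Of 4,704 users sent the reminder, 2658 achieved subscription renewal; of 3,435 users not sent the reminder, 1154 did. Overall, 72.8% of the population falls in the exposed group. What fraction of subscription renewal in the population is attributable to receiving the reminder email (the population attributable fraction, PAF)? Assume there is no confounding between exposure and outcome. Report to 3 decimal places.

p₁ = P(outcome | exposed) = 2658/4704 = 0.56505
p₀ = P(outcome | unexposed) = 1154/3435 = 0.33595
Overall risk P(Y=1) = π·p₁ + (1−π)·p₀ = 0.728×0.56505 + 0.272×0.33595 = 0.50274.
Under exogeneity, PAF = [P(Y=1) − p₀] / P(Y=1).
PAF = (0.50274 − 0.33595) / 0.50274 ≈ 0.3318

PAF ≈ 0.332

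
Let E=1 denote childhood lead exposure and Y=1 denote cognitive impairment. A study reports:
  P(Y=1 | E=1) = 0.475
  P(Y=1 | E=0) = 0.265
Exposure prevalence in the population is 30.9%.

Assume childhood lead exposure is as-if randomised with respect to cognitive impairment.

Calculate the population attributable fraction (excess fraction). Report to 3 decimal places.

Let p₁ = 0.475, p₀ = 0.265.
Overall risk P(Y=1) = π·p₁ + (1−π)·p₀ = 0.309×0.475 + 0.691×0.265 = 0.32989.
Under exogeneity, PAF = [P(Y=1) − p₀] / P(Y=1).
PAF = (0.32989 − 0.265) / 0.32989 ≈ 0.1967

PAF ≈ 0.197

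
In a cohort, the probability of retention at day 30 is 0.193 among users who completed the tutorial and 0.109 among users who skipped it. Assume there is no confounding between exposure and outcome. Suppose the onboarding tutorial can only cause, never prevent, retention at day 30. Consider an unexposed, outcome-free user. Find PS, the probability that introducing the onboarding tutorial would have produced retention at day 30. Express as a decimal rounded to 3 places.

Let p₁ = 0.193, p₀ = 0.109.
Under exogeneity and monotonicity, PS = (p₁ − p₀) / (1 − p₀).
PS = (0.193 − 0.109) / (1 − 0.109) = 0.084 / 0.891 ≈ 0.0943

PS ≈ 0.094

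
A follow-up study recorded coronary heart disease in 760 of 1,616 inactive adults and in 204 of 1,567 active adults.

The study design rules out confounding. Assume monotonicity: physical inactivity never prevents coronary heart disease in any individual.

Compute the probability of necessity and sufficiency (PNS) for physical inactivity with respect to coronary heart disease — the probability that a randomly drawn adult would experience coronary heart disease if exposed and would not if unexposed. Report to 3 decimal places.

p₁ = P(outcome | exposed) = 760/1616 = 0.4703
p₀ = P(outcome | unexposed) = 204/1567 = 0.13019
Under exogeneity and monotonicity, PNS = p₁ − p₀.
PNS = 0.4703 − 0.13019 = 0.34011

PNS ≈ 0.340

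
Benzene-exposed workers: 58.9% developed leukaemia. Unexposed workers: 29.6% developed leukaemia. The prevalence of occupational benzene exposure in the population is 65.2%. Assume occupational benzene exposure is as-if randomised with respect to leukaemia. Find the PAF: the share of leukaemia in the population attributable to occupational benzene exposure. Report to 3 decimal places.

p₁ = 0.589, p₀ = 0.296.
Overall risk P(Y=1) = π·p₁ + (1−π)·p₀ = 0.652×0.589 + 0.348×0.296 = 0.48704.
Under exogeneity, PAF = [P(Y=1) − p₀] / P(Y=1).
PAF = (0.48704 − 0.296) / 0.48704 ≈ 0.3922

PAF ≈ 0.392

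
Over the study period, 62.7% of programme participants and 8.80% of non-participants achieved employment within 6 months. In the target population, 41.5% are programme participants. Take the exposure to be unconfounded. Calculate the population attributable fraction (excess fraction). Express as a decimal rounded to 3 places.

PAF ≈ 0.718

p₁ = 0.627, p₀ = 0.088.
Overall risk P(Y=1) = π·p₁ + (1−π)·p₀ = 0.415×0.627 + 0.585×0.088 = 0.31168.
Under exogeneity, PAF = [P(Y=1) − p₀] / P(Y=1).
PAF = (0.31168 − 0.088) / 0.31168 ≈ 0.7177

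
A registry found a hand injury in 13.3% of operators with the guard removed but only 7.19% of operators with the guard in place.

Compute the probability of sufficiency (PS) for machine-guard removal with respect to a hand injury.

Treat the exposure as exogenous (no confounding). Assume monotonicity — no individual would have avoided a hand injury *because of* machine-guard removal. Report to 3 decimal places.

PS ≈ 0.066

p₁ = 0.133, p₀ = 0.0719.
Under exogeneity and monotonicity, PS = (p₁ − p₀) / (1 − p₀).
PS = (0.133 − 0.0719) / (1 − 0.0719) = 0.0611 / 0.9281 ≈ 0.0658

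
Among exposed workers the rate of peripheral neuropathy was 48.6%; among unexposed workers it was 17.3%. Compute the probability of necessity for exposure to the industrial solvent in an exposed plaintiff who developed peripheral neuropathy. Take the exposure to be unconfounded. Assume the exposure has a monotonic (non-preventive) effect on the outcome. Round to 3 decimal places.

p₁ = 0.486, p₀ = 0.173.
Under exogeneity and monotonicity, PN = (p₁ − p₀) / p₁.
PN = (0.486 − 0.173) / 0.486 = 0.313 / 0.486 ≈ 0.6440

PN ≈ 0.644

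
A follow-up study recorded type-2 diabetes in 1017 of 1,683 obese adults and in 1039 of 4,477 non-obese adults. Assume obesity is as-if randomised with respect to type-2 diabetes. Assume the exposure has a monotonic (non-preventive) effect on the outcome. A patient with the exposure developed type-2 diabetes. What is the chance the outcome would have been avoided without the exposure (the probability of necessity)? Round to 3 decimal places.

PN ≈ 0.616

p₁ = P(outcome | exposed) = 1017/1683 = 0.60428
p₀ = P(outcome | unexposed) = 1039/4477 = 0.23208
Under exogeneity and monotonicity, PN = (p₁ − p₀) / p₁.
PN = (0.60428 − 0.23208) / 0.60428 = 0.3722 / 0.60428 ≈ 0.6159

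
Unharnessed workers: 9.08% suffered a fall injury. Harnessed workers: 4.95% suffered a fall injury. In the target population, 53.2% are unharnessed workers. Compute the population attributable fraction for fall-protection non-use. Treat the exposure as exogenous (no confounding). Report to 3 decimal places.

PAF ≈ 0.307

p₁ = 0.0908, p₀ = 0.0495.
Overall risk P(Y=1) = π·p₁ + (1−π)·p₀ = 0.532×0.0908 + 0.468×0.0495 = 0.071472.
Under exogeneity, PAF = [P(Y=1) − p₀] / P(Y=1).
PAF = (0.071472 − 0.0495) / 0.071472 ≈ 0.3074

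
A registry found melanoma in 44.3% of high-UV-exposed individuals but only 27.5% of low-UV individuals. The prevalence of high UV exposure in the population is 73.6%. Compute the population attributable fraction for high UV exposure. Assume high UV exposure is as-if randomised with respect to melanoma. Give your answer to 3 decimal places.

p₁ = 0.443, p₀ = 0.275.
Overall risk P(Y=1) = π·p₁ + (1−π)·p₀ = 0.736×0.443 + 0.264×0.275 = 0.39865.
Under exogeneity, PAF = [P(Y=1) − p₀] / P(Y=1).
PAF = (0.39865 − 0.275) / 0.39865 ≈ 0.3102

PAF ≈ 0.310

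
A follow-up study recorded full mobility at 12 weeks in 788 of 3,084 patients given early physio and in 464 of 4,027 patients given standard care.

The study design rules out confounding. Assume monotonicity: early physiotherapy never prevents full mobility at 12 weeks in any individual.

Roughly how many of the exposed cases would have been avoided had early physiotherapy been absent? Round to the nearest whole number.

about 433 cases

p₁ = P(outcome | exposed) = 788/3084 = 0.25551
p₀ = P(outcome | unexposed) = 464/4027 = 0.11522
PN = (p₁ − p₀)/p₁ = (0.25551 − 0.11522) / 0.25551 ≈ 0.54905.
Attributable cases ≈ PN × (exposed cases) = 0.54905 × 788 ≈ 432.65.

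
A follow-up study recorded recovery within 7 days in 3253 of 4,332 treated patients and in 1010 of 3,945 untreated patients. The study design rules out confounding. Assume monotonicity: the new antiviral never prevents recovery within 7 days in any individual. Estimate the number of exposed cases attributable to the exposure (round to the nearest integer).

p₁ = P(outcome | exposed) = 3253/4332 = 0.75092
p₀ = P(outcome | unexposed) = 1010/3945 = 0.25602
PN = (p₁ − p₀)/p₁ = (0.75092 − 0.25602) / 0.75092 ≈ 0.65906.
Attributable cases ≈ PN × (exposed cases) = 0.65906 × 3253 ≈ 2143.92.

about 2144 cases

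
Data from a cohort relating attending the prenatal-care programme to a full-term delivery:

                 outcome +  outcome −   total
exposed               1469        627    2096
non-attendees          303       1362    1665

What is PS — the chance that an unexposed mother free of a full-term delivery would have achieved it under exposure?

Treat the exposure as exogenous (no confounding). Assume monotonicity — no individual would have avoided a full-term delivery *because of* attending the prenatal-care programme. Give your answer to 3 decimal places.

p₁ = P(outcome | exposed) = 1469/2096 = 0.70086
p₀ = P(outcome | unexposed) = 303/1665 = 0.18198
Under exogeneity and monotonicity, PS = (p₁ − p₀) / (1 − p₀).
PS = (0.70086 − 0.18198) / (1 − 0.18198) = 0.51888 / 0.81802 ≈ 0.6343

PS ≈ 0.634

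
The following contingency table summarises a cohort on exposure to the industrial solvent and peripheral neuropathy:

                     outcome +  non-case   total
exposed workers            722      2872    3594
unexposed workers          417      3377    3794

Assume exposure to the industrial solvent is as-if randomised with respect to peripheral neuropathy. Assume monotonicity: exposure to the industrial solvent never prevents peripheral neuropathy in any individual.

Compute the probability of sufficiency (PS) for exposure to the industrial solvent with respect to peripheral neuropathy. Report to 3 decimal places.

p₁ = P(outcome | exposed) = 722/3594 = 0.20089
p₀ = P(outcome | unexposed) = 417/3794 = 0.10991
Under exogeneity and monotonicity, PS = (p₁ − p₀) / (1 − p₀).
PS = (0.20089 − 0.10991) / (1 − 0.10991) = 0.09098 / 0.89009 ≈ 0.1022

PS ≈ 0.102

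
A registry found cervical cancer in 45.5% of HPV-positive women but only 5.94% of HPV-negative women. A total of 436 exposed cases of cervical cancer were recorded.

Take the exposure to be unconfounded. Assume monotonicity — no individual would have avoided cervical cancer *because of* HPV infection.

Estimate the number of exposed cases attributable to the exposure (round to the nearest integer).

p₁ = 0.455, p₀ = 0.0594.
PN = (p₁ − p₀)/p₁ = (0.455 − 0.0594) / 0.455 ≈ 0.86945.
Attributable cases ≈ PN × (exposed cases) = 0.86945 × 436 ≈ 379.08.

about 379 cases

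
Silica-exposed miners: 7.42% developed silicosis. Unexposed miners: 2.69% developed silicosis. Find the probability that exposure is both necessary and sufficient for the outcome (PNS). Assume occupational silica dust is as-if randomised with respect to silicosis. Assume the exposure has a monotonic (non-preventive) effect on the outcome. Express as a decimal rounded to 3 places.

p₁ = 0.0742, p₀ = 0.0269.
Under exogeneity and monotonicity, PNS = p₁ − p₀.
PNS = 0.0742 − 0.0269 = 0.0473

PNS ≈ 0.047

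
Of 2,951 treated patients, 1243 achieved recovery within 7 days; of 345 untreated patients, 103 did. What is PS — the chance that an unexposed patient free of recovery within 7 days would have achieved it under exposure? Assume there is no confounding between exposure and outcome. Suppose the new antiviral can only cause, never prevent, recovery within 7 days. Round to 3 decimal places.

PS ≈ 0.175

p₁ = P(outcome | exposed) = 1243/2951 = 0.42121
p₀ = P(outcome | unexposed) = 103/345 = 0.29855
Under exogeneity and monotonicity, PS = (p₁ − p₀) / (1 − p₀).
PS = (0.42121 − 0.29855) / (1 − 0.29855) = 0.12266 / 0.70145 ≈ 0.1749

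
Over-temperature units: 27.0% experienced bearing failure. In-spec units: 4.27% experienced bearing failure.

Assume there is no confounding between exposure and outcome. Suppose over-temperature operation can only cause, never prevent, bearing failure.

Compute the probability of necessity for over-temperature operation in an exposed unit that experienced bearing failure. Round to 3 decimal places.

p₁ = 0.27, p₀ = 0.0427.
Under exogeneity and monotonicity, PN = (p₁ − p₀) / p₁.
PN = (0.27 − 0.0427) / 0.27 = 0.2273 / 0.27 ≈ 0.8419

PN ≈ 0.842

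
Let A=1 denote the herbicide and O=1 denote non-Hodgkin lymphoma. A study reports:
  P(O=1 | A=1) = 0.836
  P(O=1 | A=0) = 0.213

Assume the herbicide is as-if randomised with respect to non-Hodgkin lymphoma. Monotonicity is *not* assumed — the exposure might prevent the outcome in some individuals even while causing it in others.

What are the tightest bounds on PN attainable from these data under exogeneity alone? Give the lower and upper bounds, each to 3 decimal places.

Let p₁ = 0.836, p₀ = 0.213.
Under exogeneity alone the bounds on PN are max{0,(p₁−p₀)/p₁} ≤ PN ≤ min{1,(1−p₀)/p₁}.
  lower = (p₁ − p₀)/p₁ = 0.623 / 0.836 ≈ 0.7452
  upper = min{1, (1 − p₀)/p₁} = 0.787 / 0.836 ≈ 0.9414

0.745 ≤ PN ≤ 0.941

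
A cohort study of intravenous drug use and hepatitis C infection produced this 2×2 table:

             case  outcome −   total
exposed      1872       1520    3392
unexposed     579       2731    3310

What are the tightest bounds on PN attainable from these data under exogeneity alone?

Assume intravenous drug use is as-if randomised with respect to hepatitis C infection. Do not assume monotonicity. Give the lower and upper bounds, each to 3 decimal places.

p₁ = P(outcome | exposed) = 1872/3392 = 0.55189
p₀ = P(outcome | unexposed) = 579/3310 = 0.17492
Under exogeneity alone the bounds on PN are max{0,(p₁−p₀)/p₁} ≤ PN ≤ min{1,(1−p₀)/p₁}.
  lower = (p₁ − p₀)/p₁ = 0.37696 / 0.55189 ≈ 0.6830
  upper = min{1, (1 − p₀)/p₁} = 0.82508 / 0.55189 ≈ 1.4950 → capped at 1

0.683 ≤ PN ≤ 1.000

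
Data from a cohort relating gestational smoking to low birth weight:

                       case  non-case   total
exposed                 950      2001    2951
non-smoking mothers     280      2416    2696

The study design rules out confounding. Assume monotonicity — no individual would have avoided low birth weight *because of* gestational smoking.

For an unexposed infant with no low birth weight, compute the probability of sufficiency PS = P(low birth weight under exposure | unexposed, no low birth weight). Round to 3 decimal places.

PS ≈ 0.243

p₁ = P(outcome | exposed) = 950/2951 = 0.32192
p₀ = P(outcome | unexposed) = 280/2696 = 0.10386
Under exogeneity and monotonicity, PS = (p₁ − p₀)/(1 − p₀).
PS = (0.32192 − 0.10386) / 0.89614 ≈ 0.2433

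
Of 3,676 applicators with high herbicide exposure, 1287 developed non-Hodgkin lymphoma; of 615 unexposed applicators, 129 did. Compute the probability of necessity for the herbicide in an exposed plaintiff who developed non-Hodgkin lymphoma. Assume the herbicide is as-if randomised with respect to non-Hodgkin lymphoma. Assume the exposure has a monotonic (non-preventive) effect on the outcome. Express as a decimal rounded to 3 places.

PN ≈ 0.401

p₁ = P(outcome | exposed) = 1287/3676 = 0.35011
p₀ = P(outcome | unexposed) = 129/615 = 0.20976
Under exogeneity and monotonicity, PN = (p₁ − p₀) / p₁.
PN = (0.35011 − 0.20976) / 0.35011 = 0.14035 / 0.35011 ≈ 0.4009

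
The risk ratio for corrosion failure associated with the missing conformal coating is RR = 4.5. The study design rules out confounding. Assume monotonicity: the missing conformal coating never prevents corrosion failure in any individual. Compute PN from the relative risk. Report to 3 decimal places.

PN ≈ 0.778

Under exogeneity and monotonicity, PN = (RR − 1) / RR = 1 − 1/RR.
PN = (4.5 − 1) / 4.5 = 3.5 / 4.5 ≈ 0.7778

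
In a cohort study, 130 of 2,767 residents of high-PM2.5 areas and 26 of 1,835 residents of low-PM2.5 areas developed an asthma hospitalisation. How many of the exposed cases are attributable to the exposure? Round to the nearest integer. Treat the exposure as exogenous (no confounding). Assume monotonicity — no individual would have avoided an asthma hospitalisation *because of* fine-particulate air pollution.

about 91 cases

p₁ = P(outcome | exposed) = 130/2767 = 0.046982
p₀ = P(outcome | unexposed) = 26/1835 = 0.014169
PN = (p₁ − p₀)/p₁ = (0.046982 − 0.014169) / 0.046982 ≈ 0.69842.
Attributable cases ≈ PN × (exposed cases) = 0.69842 × 130 ≈ 90.79.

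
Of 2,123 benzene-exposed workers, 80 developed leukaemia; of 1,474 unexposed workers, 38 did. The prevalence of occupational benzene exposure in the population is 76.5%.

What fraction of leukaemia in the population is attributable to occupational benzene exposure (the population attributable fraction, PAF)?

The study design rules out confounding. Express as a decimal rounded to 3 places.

PAF ≈ 0.261

p₁ = P(outcome | exposed) = 80/2123 = 0.037683
p₀ = P(outcome | unexposed) = 38/1474 = 0.02578
Overall risk P(Y=1) = π·p₁ + (1−π)·p₀ = 0.765×0.037683 + 0.235×0.02578 = 0.034885.
Under exogeneity, PAF = [P(Y=1) − p₀] / P(Y=1).
PAF = (0.034885 − 0.02578) / 0.034885 ≈ 0.2610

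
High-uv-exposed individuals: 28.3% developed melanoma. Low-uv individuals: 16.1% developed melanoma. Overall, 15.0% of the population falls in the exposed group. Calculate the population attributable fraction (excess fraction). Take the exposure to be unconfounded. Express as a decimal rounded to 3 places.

p₁ = 0.283, p₀ = 0.161.
Overall risk P(Y=1) = π·p₁ + (1−π)·p₀ = 0.15×0.283 + 0.85×0.161 = 0.1793.
Under exogeneity, PAF = [P(Y=1) − p₀] / P(Y=1).
PAF = (0.1793 − 0.161) / 0.1793 ≈ 0.1021

PAF ≈ 0.102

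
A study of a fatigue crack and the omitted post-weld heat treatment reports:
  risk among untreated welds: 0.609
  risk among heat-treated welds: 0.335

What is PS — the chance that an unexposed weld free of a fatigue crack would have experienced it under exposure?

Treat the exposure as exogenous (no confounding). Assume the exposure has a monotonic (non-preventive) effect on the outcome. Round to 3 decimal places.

Let p₁ = 0.609, p₀ = 0.335.
Under exogeneity and monotonicity, PS = (p₁ − p₀) / (1 − p₀).
PS = (0.609 − 0.335) / (1 − 0.335) = 0.274 / 0.665 ≈ 0.4120

PS ≈ 0.412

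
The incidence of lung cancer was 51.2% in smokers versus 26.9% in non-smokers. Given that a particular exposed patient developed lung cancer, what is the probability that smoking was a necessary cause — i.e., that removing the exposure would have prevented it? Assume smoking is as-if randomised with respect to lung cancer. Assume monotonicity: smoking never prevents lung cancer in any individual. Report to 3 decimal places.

p₁ = 0.512, p₀ = 0.269.
Under exogeneity and monotonicity, PN = (p₁ − p₀) / p₁.
PN = (0.512 − 0.269) / 0.512 = 0.243 / 0.512 ≈ 0.4746

PN ≈ 0.475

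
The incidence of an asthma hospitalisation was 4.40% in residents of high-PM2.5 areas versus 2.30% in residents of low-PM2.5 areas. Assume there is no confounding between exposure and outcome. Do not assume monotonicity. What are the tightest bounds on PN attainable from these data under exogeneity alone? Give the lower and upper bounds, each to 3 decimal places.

p₁ = 0.044, p₀ = 0.023.
Under exogeneity alone the bounds on PN are max{0,(p₁−p₀)/p₁} ≤ PN ≤ min{1,(1−p₀)/p₁}.
  lower = (p₁ − p₀)/p₁ = 0.021 / 0.044 ≈ 0.4773
  upper = min{1, (1 − p₀)/p₁} = 0.977 / 0.044 ≈ 22.2045 → capped at 1

0.477 ≤ PN ≤ 1.000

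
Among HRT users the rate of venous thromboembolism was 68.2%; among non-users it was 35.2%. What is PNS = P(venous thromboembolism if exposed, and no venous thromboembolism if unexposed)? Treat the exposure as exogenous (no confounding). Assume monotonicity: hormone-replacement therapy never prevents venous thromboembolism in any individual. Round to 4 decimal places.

PNS ≈ 0.3300

p₁ = 0.682, p₀ = 0.352.
Under exogeneity and monotonicity, PNS = p₁ − p₀.
PNS = 0.682 − 0.352 = 0.33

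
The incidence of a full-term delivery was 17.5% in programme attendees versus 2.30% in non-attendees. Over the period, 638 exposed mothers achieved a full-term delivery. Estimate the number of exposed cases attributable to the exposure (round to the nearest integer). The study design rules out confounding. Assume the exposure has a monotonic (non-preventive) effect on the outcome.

p₁ = 0.175, p₀ = 0.023.
PN = (p₁ − p₀)/p₁ = (0.175 − 0.023) / 0.175 ≈ 0.86857.
Attributable cases ≈ PN × (exposed cases) = 0.86857 × 638 ≈ 554.15.

about 554 cases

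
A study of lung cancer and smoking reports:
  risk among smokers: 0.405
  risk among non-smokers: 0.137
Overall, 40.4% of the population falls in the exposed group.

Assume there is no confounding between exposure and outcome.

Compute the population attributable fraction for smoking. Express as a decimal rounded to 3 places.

Let p₁ = 0.405, p₀ = 0.137.
Overall risk P(Y=1) = π·p₁ + (1−π)·p₀ = 0.404×0.405 + 0.596×0.137 = 0.24527.
Under exogeneity, PAF = [P(Y=1) − p₀] / P(Y=1).
PAF = (0.24527 − 0.137) / 0.24527 ≈ 0.4414

PAF ≈ 0.441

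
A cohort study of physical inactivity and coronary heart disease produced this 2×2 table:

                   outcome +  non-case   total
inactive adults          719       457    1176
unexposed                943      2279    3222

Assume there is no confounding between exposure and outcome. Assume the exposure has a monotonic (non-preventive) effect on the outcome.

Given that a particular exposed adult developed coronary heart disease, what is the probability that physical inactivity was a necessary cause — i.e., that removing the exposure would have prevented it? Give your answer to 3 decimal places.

PN ≈ 0.521

p₁ = P(outcome | exposed) = 719/1176 = 0.61139
p₀ = P(outcome | unexposed) = 943/3222 = 0.29268
Under exogeneity and monotonicity, PN = (p₁ − p₀)/p₁.
PN = (0.61139 − 0.29268) / 0.61139 ≈ 0.5213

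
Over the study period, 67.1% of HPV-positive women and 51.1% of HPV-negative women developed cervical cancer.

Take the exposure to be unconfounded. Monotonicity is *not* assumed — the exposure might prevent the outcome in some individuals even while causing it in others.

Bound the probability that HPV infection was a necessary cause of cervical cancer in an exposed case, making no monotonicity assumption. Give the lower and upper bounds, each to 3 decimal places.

0.238 ≤ PN ≤ 0.729

p₁ = 0.671, p₀ = 0.511.
Under exogeneity alone the bounds on PN are max{0,(p₁−p₀)/p₁} ≤ PN ≤ min{1,(1−p₀)/p₁}.
  lower = (p₁ − p₀)/p₁ = 0.16 / 0.671 ≈ 0.2385
  upper = min{1, (1 − p₀)/p₁} = 0.489 / 0.671 ≈ 0.7288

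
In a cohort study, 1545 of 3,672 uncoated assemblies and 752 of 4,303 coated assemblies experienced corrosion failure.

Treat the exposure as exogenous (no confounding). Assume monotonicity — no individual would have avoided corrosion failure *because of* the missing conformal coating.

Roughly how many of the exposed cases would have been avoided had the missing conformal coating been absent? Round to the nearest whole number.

about 903 cases

p₁ = P(outcome | exposed) = 1545/3672 = 0.42075
p₀ = P(outcome | unexposed) = 752/4303 = 0.17476
PN = (p₁ − p₀)/p₁ = (0.42075 − 0.17476) / 0.42075 ≈ 0.58464.
Attributable cases ≈ PN × (exposed cases) = 0.58464 × 1545 ≈ 903.27.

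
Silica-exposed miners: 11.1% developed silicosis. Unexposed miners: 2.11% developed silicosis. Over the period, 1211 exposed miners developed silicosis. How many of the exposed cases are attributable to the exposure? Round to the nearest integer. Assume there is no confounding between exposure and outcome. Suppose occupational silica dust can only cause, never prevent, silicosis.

p₁ = 0.111, p₀ = 0.0211.
PN = (p₁ − p₀)/p₁ = (0.111 − 0.0211) / 0.111 ≈ 0.80991.
Attributable cases ≈ PN × (exposed cases) = 0.80991 × 1211 ≈ 980.80.

about 981 cases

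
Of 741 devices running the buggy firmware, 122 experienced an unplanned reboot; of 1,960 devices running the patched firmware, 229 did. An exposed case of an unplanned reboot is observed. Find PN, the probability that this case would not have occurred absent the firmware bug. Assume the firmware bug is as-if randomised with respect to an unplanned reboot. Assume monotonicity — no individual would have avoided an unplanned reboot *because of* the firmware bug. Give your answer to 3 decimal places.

PN ≈ 0.290

p₁ = P(outcome | exposed) = 122/741 = 0.16464
p₀ = P(outcome | unexposed) = 229/1960 = 0.11684
Under exogeneity and monotonicity, PN = (p₁ − p₀) / p₁.
PN = (0.16464 − 0.11684) / 0.16464 = 0.047806 / 0.16464 ≈ 0.2904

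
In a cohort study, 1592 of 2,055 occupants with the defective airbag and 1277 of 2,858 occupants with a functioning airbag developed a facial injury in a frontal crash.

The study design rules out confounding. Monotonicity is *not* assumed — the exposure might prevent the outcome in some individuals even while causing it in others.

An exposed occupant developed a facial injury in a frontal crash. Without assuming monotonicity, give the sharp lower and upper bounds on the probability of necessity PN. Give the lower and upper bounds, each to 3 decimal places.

0.423 ≤ PN ≤ 0.714

p₁ = P(outcome | exposed) = 1592/2055 = 0.7747
p₀ = P(outcome | unexposed) = 1277/2858 = 0.44682
Under exogeneity alone the bounds on PN are max{0,(p₁−p₀)/p₁} ≤ PN ≤ min{1,(1−p₀)/p₁}.
  lower = (p₁ − p₀)/p₁ = 0.32788 / 0.7747 ≈ 0.4232
  upper = min{1, (1 − p₀)/p₁} = 0.55318 / 0.7747 ≈ 0.7141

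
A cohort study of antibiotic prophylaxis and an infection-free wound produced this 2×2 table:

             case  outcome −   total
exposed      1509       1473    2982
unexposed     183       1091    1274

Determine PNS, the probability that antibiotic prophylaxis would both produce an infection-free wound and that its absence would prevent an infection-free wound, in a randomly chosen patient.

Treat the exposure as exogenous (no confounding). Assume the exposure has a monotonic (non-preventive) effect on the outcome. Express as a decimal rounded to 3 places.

PNS ≈ 0.362

p₁ = P(outcome | exposed) = 1509/2982 = 0.50604
p₀ = P(outcome | unexposed) = 183/1274 = 0.14364
Under exogeneity and monotonicity, PNS = p₁ − p₀.
PNS = 0.50604 − 0.14364 = 0.36239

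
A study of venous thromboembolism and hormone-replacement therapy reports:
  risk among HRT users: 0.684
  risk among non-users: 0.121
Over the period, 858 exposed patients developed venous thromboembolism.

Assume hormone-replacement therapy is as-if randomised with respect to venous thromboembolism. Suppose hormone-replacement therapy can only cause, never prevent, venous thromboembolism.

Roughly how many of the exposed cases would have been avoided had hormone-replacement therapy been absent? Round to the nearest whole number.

Let p₁ = 0.684, p₀ = 0.121.
PN = (p₁ − p₀)/p₁ = (0.684 − 0.121) / 0.684 ≈ 0.82310.
Attributable cases ≈ PN × (exposed cases) = 0.82310 × 858 ≈ 706.22.

about 706 cases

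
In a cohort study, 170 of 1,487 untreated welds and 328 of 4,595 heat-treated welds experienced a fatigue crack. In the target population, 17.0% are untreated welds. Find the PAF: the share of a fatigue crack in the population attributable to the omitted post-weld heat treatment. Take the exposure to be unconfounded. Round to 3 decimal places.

PAF ≈ 0.093

p₁ = P(outcome | exposed) = 170/1487 = 0.11432
p₀ = P(outcome | unexposed) = 328/4595 = 0.071382
Overall risk P(Y=1) = π·p₁ + (1−π)·p₀ = 0.17×0.11432 + 0.83×0.071382 = 0.078682.
Under exogeneity, PAF = [P(Y=1) − p₀] / P(Y=1).
PAF = (0.078682 − 0.071382) / 0.078682 ≈ 0.0928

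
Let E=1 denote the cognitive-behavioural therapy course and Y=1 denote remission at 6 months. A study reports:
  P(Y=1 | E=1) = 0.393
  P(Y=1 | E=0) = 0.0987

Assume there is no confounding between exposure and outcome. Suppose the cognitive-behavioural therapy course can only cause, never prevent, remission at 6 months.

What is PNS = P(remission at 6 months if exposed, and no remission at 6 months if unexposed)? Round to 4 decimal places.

Let p₁ = 0.393, p₀ = 0.0987.
Under exogeneity and monotonicity, PNS = p₁ − p₀.
PNS = 0.393 − 0.0987 = 0.2943

PNS ≈ 0.2943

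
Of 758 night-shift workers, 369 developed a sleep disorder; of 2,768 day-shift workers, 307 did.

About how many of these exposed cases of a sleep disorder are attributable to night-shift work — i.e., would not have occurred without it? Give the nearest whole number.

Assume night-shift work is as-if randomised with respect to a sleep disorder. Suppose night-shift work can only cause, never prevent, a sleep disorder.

about 285 cases

p₁ = P(outcome | exposed) = 369/758 = 0.48681
p₀ = P(outcome | unexposed) = 307/2768 = 0.11091
PN = (p₁ − p₀)/p₁ = (0.48681 − 0.11091) / 0.48681 ≈ 0.77217.
Attributable cases ≈ PN × (exposed cases) = 0.77217 × 369 ≈ 284.93.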